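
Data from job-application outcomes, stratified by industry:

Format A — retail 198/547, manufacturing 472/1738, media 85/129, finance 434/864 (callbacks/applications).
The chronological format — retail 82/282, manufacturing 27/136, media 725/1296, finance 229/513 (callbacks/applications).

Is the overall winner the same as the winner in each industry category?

No

Retail: Format A 198/547 = 36.2%, the chronological format 82/282 = 29.1% → Format A
Manufacturing: Format A 472/1738 = 27.2%, the chronological format 27/136 = 19.9% → Format A
Media: Format A 85/129 = 65.9%, the chronological format 725/1296 = 55.9% → Format A
Finance: Format A 434/864 = 50.2%, the chronological format 229/513 = 44.6% → Format A
Overall: Format A 1189/3278 = 36.3%, the chronological format 1063/2227 = 47.7% → the chronological format
Format A wins each industry group but the chronological format wins overall — the comparison reverses. Format A's applications skew toward manufacturing, which has a lower base rate.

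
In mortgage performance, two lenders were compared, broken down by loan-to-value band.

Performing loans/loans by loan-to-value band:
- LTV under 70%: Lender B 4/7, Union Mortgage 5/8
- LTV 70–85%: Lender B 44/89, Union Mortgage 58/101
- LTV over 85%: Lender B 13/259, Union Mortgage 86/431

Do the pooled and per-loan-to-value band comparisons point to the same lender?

Yes

LTV under 70%: Lender B 4/7 = 57.1%, Union Mortgage 5/8 = 62.5% → Union Mortgage
LTV 70–85%: Lender B 44/89 = 49.4%, Union Mortgage 58/101 = 57.4% → Union Mortgage
LTV over 85%: Lender B 13/259 = 5.0%, Union Mortgage 86/431 = 20.0% → Union Mortgage
Overall: Lender B 61/355 = 17.2%, Union Mortgage 149/540 = 27.6% → Union Mortgage
Union Mortgage wins overall and in every loan-to-value group — no reversal.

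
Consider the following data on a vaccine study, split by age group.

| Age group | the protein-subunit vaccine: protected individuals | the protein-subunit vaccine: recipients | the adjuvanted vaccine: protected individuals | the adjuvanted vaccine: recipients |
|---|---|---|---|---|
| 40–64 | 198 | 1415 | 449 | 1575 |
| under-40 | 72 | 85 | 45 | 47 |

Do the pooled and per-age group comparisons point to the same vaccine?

40–64: the protein-subunit vaccine 198/1415 = 14.0%, the adjuvanted vaccine 449/1575 = 28.5% → the adjuvanted vaccine
Under-40: the protein-subunit vaccine 72/85 = 84.7%, the adjuvanted vaccine 45/47 = 95.7% → the adjuvanted vaccine
Overall: the protein-subunit vaccine 270/1500 = 18.0%, the adjuvanted vaccine 494/1622 = 30.5% → the adjuvanted vaccine
The adjuvanted vaccine wins overall and in every age group — no reversal.

Yes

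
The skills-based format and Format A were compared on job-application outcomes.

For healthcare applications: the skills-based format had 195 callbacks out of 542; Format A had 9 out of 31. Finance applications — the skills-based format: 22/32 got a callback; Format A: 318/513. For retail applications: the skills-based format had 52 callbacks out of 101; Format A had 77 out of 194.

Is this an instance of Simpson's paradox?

Healthcare: the skills-based format 195/542 = 36.0%, Format A 9/31 = 29.0% → the skills-based format
Finance: the skills-based format 22/32 = 68.8%, Format A 318/513 = 62.0% → the skills-based format
Retail: the skills-based format 52/101 = 51.5%, Format A 77/194 = 39.7% → the skills-based format
Overall: the skills-based format 269/675 = 39.9%, Format A 404/738 = 54.7% → Format A
The skills-based format wins each industry group but Format A wins overall — the comparison reverses. The skills-based format's applications skew toward healthcare, which has a lower base rate.

Yes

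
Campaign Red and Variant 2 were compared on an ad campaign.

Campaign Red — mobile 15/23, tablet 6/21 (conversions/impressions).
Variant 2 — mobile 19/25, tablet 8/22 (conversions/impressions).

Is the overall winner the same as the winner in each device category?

Yes

Mobile: Campaign Red 15/23 = 65.2%, Variant 2 19/25 = 76.0% → Variant 2
Tablet: Campaign Red 6/21 = 28.6%, Variant 2 8/22 = 36.4% → Variant 2
Overall: Campaign Red 21/44 = 47.7%, Variant 2 27/47 = 57.4% → Variant 2
Variant 2 wins overall and in every device group — no reversal.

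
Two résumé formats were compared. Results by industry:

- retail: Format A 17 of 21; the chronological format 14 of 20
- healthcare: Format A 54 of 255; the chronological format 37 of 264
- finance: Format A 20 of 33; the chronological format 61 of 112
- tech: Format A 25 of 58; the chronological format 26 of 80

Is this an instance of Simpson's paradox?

Retail: Format A 17/21 = 81.0%, the chronological format 14/20 = 70.0% → Format A
Healthcare: Format A 54/255 = 21.2%, the chronological format 37/264 = 14.0% → Format A
Finance: Format A 20/33 = 60.6%, the chronological format 61/112 = 54.5% → Format A
Tech: Format A 25/58 = 43.1%, the chronological format 26/80 = 32.5% → Format A
Overall: Format A 116/367 = 31.6%, the chronological format 138/476 = 29.0% → Format A
Format A wins overall and in every industry group — no reversal.

No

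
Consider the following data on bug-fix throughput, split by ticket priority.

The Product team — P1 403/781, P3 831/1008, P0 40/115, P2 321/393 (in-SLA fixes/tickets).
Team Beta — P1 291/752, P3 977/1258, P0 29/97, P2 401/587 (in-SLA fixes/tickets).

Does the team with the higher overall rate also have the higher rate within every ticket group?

P1: the Product team 403/781 = 51.6%, Team Beta 291/752 = 38.7% → the Product team
P3: the Product team 831/1008 = 82.4%, Team Beta 977/1258 = 77.7% → the Product team
P0: the Product team 40/115 = 34.8%, Team Beta 29/97 = 29.9% → the Product team
P2: the Product team 321/393 = 81.7%, Team Beta 401/587 = 68.3% → the Product team
Overall: the Product team 1595/2297 = 69.4%, Team Beta 1698/2694 = 63.0% → the Product team
The Product team wins overall and in every ticket group — no reversal.

Yes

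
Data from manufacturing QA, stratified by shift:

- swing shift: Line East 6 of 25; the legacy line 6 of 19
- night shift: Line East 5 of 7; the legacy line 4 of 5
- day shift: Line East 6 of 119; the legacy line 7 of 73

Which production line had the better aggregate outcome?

Swing shift: Line East 6/25 = 24.0%, the legacy line 6/19 = 31.6% → the legacy line
Night shift: Line East 5/7 = 71.4%, the legacy line 4/5 = 80.0% → the legacy line
Day shift: Line East 6/119 = 5.0%, the legacy line 7/73 = 9.6% → the legacy line
Overall: Line East 17/151 = 11.3%, the legacy line 17/97 = 17.5% → the legacy line

the legacy line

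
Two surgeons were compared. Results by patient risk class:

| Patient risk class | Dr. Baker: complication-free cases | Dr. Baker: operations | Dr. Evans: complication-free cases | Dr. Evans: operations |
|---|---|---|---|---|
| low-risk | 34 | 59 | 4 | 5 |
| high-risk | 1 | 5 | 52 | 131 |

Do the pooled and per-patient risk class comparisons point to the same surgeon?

Low-risk: Dr. Baker 34/59 = 57.6%, Dr. Evans 4/5 = 80.0% → Dr. Evans
High-risk: Dr. Baker 1/5 = 20.0%, Dr. Evans 52/131 = 39.7% → Dr. Evans
Overall: Dr. Baker 35/64 = 54.7%, Dr. Evans 56/136 = 41.2% → Dr. Baker
Dr. Evans wins each patient risk group but Dr. Baker wins overall — the comparison reverses. Dr. Evans's operations skew toward high-risk, which has a lower base rate.

No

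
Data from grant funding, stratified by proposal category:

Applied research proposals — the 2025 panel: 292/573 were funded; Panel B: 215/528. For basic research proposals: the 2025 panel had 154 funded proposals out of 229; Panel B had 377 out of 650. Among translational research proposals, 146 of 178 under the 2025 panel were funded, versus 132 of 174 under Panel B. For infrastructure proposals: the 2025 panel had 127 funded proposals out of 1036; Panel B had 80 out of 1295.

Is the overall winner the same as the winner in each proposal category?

Yes

Applied research: the 2025 panel 292/573 = 51.0%, Panel B 215/528 = 40.7% → the 2025 panel
Basic research: the 2025 panel 154/229 = 67.2%, Panel B 377/650 = 58.0% → the 2025 panel
Translational research: the 2025 panel 146/178 = 82.0%, Panel B 132/174 = 75.9% → the 2025 panel
Infrastructure: the 2025 panel 127/1036 = 12.3%, Panel B 80/1295 = 6.2% → the 2025 panel
Overall: the 2025 panel 719/2016 = 35.7%, Panel B 804/2647 = 30.4% → the 2025 panel
The 2025 panel wins overall and in every proposal group — no reversal.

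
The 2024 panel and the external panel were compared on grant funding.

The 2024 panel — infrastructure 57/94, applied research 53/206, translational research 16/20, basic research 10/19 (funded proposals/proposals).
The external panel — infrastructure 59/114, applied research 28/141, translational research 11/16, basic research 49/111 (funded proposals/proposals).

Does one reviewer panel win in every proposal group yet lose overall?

No

Infrastructure: the 2024 panel 57/94 = 60.6%, the external panel 59/114 = 51.8% → the 2024 panel
Applied research: the 2024 panel 53/206 = 25.7%, the external panel 28/141 = 19.9% → the 2024 panel
Translational research: the 2024 panel 16/20 = 80.0%, the external panel 11/16 = 68.8% → the 2024 panel
Basic research: the 2024 panel 10/19 = 52.6%, the external panel 49/111 = 44.1% → the 2024 panel
Overall: the 2024 panel 136/339 = 40.1%, the external panel 147/382 = 38.5% → the 2024 panel
The 2024 panel wins overall and in every proposal group — no reversal.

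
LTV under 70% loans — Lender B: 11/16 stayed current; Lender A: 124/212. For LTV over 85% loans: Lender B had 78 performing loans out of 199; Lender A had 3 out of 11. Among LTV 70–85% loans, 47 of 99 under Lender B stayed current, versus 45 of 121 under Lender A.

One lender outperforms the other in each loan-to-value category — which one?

LTV under 70%: Lender B 11/16 = 68.8%, Lender A 124/212 = 58.5% → Lender B
LTV over 85%: Lender B 78/199 = 39.2%, Lender A 3/11 = 27.3% → Lender B
LTV 70–85%: Lender B 47/99 = 47.5%, Lender A 45/121 = 37.2% → Lender B
Lender B has the higher rate in all 3 groups.

Lender B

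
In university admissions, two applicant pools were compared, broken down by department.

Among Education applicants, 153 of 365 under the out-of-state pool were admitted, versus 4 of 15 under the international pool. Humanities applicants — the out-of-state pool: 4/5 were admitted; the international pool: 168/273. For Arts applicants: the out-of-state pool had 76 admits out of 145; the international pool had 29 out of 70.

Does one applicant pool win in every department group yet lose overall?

Yes

Education: the out-of-state pool 153/365 = 41.9%, the international pool 4/15 = 26.7% → the out-of-state pool
Humanities: the out-of-state pool 4/5 = 80.0%, the international pool 168/273 = 61.5% → the out-of-state pool
Arts: the out-of-state pool 76/145 = 52.4%, the international pool 29/70 = 41.4% → the out-of-state pool
Overall: the out-of-state pool 233/515 = 45.2%, the international pool 201/358 = 56.1% → the international pool
The out-of-state pool wins each department group but the international pool wins overall — the comparison reverses. The out-of-state pool's applicants skew toward Education, which has a lower base rate.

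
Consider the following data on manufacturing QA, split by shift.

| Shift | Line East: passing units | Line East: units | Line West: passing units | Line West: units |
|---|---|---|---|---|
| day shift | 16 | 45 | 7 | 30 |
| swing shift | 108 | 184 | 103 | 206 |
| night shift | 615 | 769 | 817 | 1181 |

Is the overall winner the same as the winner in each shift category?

Day shift: Line East 16/45 = 35.6%, Line West 7/30 = 23.3% → Line East
Swing shift: Line East 108/184 = 58.7%, Line West 103/206 = 50.0% → Line East
Night shift: Line East 615/769 = 80.0%, Line West 817/1181 = 69.2% → Line East
Overall: Line East 739/998 = 74.0%, Line West 927/1417 = 65.4% → Line East
Line East wins overall and in every shift group — no reversal.

Yes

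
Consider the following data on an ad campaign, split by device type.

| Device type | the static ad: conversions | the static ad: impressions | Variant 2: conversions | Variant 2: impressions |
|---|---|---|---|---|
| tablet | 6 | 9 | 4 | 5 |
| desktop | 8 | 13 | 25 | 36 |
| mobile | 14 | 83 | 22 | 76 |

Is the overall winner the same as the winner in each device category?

Tablet: the static ad 6/9 = 66.7%, Variant 2 4/5 = 80.0% → Variant 2
Desktop: the static ad 8/13 = 61.5%, Variant 2 25/36 = 69.4% → Variant 2
Mobile: the static ad 14/83 = 16.9%, Variant 2 22/76 = 28.9% → Variant 2
Overall: the static ad 28/105 = 26.7%, Variant 2 51/117 = 43.6% → Variant 2
Variant 2 wins overall and in every device group — no reversal.

Yes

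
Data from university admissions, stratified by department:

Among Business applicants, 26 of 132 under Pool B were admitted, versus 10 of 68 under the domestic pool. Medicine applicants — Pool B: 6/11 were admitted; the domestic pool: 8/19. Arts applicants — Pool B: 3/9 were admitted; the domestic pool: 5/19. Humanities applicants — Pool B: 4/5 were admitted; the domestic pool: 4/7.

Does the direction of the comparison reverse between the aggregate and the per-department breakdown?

No

Business: Pool B 26/132 = 19.7%, the domestic pool 10/68 = 14.7% → Pool B
Medicine: Pool B 6/11 = 54.5%, the domestic pool 8/19 = 42.1% → Pool B
Arts: Pool B 3/9 = 33.3%, the domestic pool 5/19 = 26.3% → Pool B
Humanities: Pool B 4/5 = 80.0%, the domestic pool 4/7 = 57.1% → Pool B
Overall: Pool B 39/157 = 24.8%, the domestic pool 27/113 = 23.9% → Pool B
Pool B wins overall and in every department group — no reversal.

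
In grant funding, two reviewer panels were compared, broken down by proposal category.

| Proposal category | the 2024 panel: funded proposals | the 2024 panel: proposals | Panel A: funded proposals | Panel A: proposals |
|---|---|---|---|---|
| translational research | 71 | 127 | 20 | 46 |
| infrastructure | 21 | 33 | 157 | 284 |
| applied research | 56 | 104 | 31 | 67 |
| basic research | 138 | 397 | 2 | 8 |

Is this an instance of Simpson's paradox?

Yes

Translational research: the 2024 panel 71/127 = 55.9%, Panel A 20/46 = 43.5% → the 2024 panel
Infrastructure: the 2024 panel 21/33 = 63.6%, Panel A 157/284 = 55.3% → the 2024 panel
Applied research: the 2024 panel 56/104 = 53.8%, Panel A 31/67 = 46.3% → the 2024 panel
Basic research: the 2024 panel 138/397 = 34.8%, Panel A 2/8 = 25.0% → the 2024 panel
Overall: the 2024 panel 286/661 = 43.3%, Panel A 210/405 = 51.9% → Panel A
The 2024 panel wins each proposal group but Panel A wins overall — the comparison reverses. The 2024 panel's proposals skew toward basic research, which has a lower base rate.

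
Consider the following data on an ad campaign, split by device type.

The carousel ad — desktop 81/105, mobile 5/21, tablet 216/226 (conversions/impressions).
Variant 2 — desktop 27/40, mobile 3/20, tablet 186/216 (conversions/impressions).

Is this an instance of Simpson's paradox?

Desktop: the carousel ad 81/105 = 77.1%, Variant 2 27/40 = 67.5% → the carousel ad
Mobile: the carousel ad 5/21 = 23.8%, Variant 2 3/20 = 15.0% → the carousel ad
Tablet: the carousel ad 216/226 = 95.6%, Variant 2 186/216 = 86.1% → the carousel ad
Overall: the carousel ad 302/352 = 85.8%, Variant 2 216/276 = 78.3% → the carousel ad
The carousel ad wins overall and in every device group — no reversal.

No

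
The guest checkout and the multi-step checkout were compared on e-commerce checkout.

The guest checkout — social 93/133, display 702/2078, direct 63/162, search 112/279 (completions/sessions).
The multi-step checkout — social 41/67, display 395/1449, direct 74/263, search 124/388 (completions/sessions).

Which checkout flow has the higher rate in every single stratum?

the guest checkout

Social: the guest checkout 93/133 = 69.9%, the multi-step checkout 41/67 = 61.2% → the guest checkout
Display: the guest checkout 702/2078 = 33.8%, the multi-step checkout 395/1449 = 27.3% → the guest checkout
Direct: the guest checkout 63/162 = 38.9%, the multi-step checkout 74/263 = 28.1% → the guest checkout
Search: the guest checkout 112/279 = 40.1%, the multi-step checkout 124/388 = 32.0% → the guest checkout
The guest checkout has the higher rate in all 4 groups.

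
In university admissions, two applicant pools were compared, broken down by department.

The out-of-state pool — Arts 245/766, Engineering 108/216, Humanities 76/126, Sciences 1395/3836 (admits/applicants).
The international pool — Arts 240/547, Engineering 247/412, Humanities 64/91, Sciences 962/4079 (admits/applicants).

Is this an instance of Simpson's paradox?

Arts: the out-of-state pool 245/766 = 32.0%, the international pool 240/547 = 43.9% → the international pool
Engineering: the out-of-state pool 108/216 = 50.0%, the international pool 247/412 = 60.0% → the international pool
Humanities: the out-of-state pool 76/126 = 60.3%, the international pool 64/91 = 70.3% → the international pool
Sciences: the out-of-state pool 1395/3836 = 36.4%, the international pool 962/4079 = 23.6% → the out-of-state pool
Overall: the out-of-state pool 1824/4944 = 36.9%, the international pool 1513/5129 = 29.5% → the out-of-state pool
Neither sweeps: the out-of-state pool wins 1 of 4 groups, the international pool wins 3. The out-of-state pool wins overall but not every group — no Simpson reversal.

No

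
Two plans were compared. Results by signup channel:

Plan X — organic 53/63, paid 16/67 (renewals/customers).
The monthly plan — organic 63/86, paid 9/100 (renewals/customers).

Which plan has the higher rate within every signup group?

Organic: Plan X 53/63 = 84.1%, the monthly plan 63/86 = 73.3% → Plan X
Paid: Plan X 16/67 = 23.9%, the monthly plan 9/100 = 9.0% → Plan X
Plan X has the higher rate in both groups.

Plan X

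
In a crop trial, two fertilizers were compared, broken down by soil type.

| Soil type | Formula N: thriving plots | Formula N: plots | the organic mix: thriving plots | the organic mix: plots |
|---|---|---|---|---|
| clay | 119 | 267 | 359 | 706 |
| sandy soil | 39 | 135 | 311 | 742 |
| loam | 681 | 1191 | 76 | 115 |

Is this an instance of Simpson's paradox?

Clay: Formula N 119/267 = 44.6%, the organic mix 359/706 = 50.8% → the organic mix
Sandy soil: Formula N 39/135 = 28.9%, the organic mix 311/742 = 41.9% → the organic mix
Loam: Formula N 681/1191 = 57.2%, the organic mix 76/115 = 66.1% → the organic mix
Overall: Formula N 839/1593 = 52.7%, the organic mix 746/1563 = 47.7% → Formula N
The organic mix wins each soil group but Formula N wins overall — the comparison reverses. The organic mix's plots skew toward sandy soil, which has a lower base rate.

Yes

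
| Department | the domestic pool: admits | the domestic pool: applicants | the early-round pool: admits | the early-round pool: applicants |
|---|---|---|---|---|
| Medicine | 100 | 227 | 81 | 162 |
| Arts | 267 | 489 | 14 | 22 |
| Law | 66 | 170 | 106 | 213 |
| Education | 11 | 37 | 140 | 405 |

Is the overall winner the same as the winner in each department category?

Medicine: the domestic pool 100/227 = 44.1%, the early-round pool 81/162 = 50.0% → the early-round pool
Arts: the domestic pool 267/489 = 54.6%, the early-round pool 14/22 = 63.6% → the early-round pool
Law: the domestic pool 66/170 = 38.8%, the early-round pool 106/213 = 49.8% → the early-round pool
Education: the domestic pool 11/37 = 29.7%, the early-round pool 140/405 = 34.6% → the early-round pool
Overall: the domestic pool 444/923 = 48.1%, the early-round pool 341/802 = 42.5% → the domestic pool
The early-round pool wins each department group but the domestic pool wins overall — the comparison reverses. The early-round pool's applicants skew toward Education, which has a lower base rate.

No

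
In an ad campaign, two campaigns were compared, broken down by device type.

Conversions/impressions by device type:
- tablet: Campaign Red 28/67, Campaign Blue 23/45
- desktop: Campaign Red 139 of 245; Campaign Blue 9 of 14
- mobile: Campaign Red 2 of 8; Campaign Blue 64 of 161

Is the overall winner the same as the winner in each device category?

No

Tablet: Campaign Red 28/67 = 41.8%, Campaign Blue 23/45 = 51.1% → Campaign Blue
Desktop: Campaign Red 139/245 = 56.7%, Campaign Blue 9/14 = 64.3% → Campaign Blue
Mobile: Campaign Red 2/8 = 25.0%, Campaign Blue 64/161 = 39.8% → Campaign Blue
Overall: Campaign Red 169/320 = 52.8%, Campaign Blue 96/220 = 43.6% → Campaign Red
Campaign Blue wins each device group but Campaign Red wins overall — the comparison reverses. Campaign Blue's impressions skew toward mobile, which has a lower base rate.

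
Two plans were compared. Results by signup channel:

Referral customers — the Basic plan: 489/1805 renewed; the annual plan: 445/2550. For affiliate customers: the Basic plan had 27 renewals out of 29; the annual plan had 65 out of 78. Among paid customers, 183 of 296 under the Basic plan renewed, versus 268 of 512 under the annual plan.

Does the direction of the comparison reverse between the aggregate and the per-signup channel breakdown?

Referral: the Basic plan 489/1805 = 27.1%, the annual plan 445/2550 = 17.5% → the Basic plan
Affiliate: the Basic plan 27/29 = 93.1%, the annual plan 65/78 = 83.3% → the Basic plan
Paid: the Basic plan 183/296 = 61.8%, the annual plan 268/512 = 52.3% → the Basic plan
Overall: the Basic plan 699/2130 = 32.8%, the annual plan 778/3140 = 24.8% → the Basic plan
The Basic plan wins overall and in every signup group — no reversal.

No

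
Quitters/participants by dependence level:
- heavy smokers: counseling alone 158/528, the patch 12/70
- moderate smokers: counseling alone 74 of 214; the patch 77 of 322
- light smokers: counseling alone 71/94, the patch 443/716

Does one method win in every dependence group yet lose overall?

Heavy smokers: counseling alone 158/528 = 29.9%, the patch 12/70 = 17.1% → counseling alone
Moderate smokers: counseling alone 74/214 = 34.6%, the patch 77/322 = 23.9% → counseling alone
Light smokers: counseling alone 71/94 = 75.5%, the patch 443/716 = 61.9% → counseling alone
Overall: counseling alone 303/836 = 36.2%, the patch 532/1108 = 48.0% → the patch
Counseling alone wins each dependence group but the patch wins overall — the comparison reverses. Counseling alone's participants skew toward heavy smokers, which has a lower base rate.

Yes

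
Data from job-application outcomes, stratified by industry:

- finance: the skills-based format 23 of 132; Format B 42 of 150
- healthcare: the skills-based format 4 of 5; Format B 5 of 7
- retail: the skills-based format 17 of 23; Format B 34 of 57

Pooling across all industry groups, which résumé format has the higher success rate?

Format B

Finance: the skills-based format 23/132 = 17.4%, Format B 42/150 = 28.0% → Format B
Healthcare: the skills-based format 4/5 = 80.0%, Format B 5/7 = 71.4% → the skills-based format
Retail: the skills-based format 17/23 = 73.9%, Format B 34/57 = 59.6% → the skills-based format
Overall: the skills-based format 44/160 = 27.5%, Format B 81/214 = 37.9% → Format B
(Neither sweeps every industry group, but Format B has the higher pooled rate.)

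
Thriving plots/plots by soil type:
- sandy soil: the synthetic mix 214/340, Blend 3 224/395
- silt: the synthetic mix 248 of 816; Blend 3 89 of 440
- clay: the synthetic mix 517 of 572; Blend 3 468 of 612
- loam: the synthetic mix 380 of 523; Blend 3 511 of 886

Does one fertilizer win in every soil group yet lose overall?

No

Sandy soil: the synthetic mix 214/340 = 62.9%, Blend 3 224/395 = 56.7% → the synthetic mix
Silt: the synthetic mix 248/816 = 30.4%, Blend 3 89/440 = 20.2% → the synthetic mix
Clay: the synthetic mix 517/572 = 90.4%, Blend 3 468/612 = 76.5% → the synthetic mix
Loam: the synthetic mix 380/523 = 72.7%, Blend 3 511/886 = 57.7% → the synthetic mix
Overall: the synthetic mix 1359/2251 = 60.4%, Blend 3 1292/2333 = 55.4% → the synthetic mix
The synthetic mix wins overall and in every soil group — no reversal.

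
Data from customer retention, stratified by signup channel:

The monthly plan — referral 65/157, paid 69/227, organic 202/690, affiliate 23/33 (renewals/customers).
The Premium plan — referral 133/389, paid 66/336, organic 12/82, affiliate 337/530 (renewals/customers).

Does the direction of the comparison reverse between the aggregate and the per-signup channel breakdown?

Referral: the monthly plan 65/157 = 41.4%, the Premium plan 133/389 = 34.2% → the monthly plan
Paid: the monthly plan 69/227 = 30.4%, the Premium plan 66/336 = 19.6% → the monthly plan
Organic: the monthly plan 202/690 = 29.3%, the Premium plan 12/82 = 14.6% → the monthly plan
Affiliate: the monthly plan 23/33 = 69.7%, the Premium plan 337/530 = 63.6% → the monthly plan
Overall: the monthly plan 359/1107 = 32.4%, the Premium plan 548/1337 = 41.0% → the Premium plan
The monthly plan wins each signup group but the Premium plan wins overall — the comparison reverses. The monthly plan's customers skew toward organic, which has a lower base rate.

Yes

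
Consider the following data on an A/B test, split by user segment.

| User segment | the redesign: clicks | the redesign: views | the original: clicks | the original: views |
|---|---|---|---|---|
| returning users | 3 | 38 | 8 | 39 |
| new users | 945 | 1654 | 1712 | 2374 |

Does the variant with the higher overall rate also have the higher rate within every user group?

Returning users: the redesign 3/38 = 7.9%, the original 8/39 = 20.5% → the original
New users: the redesign 945/1654 = 57.1%, the original 1712/2374 = 72.1% → the original
Overall: the redesign 948/1692 = 56.0%, the original 1720/2413 = 71.3% → the original
The original wins overall and in every user group — no reversal.

Yes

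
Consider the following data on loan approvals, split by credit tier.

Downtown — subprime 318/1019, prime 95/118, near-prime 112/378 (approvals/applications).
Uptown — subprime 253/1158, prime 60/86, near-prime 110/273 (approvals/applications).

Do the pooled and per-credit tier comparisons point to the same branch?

Subprime: Downtown 318/1019 = 31.2%, Uptown 253/1158 = 21.8% → Downtown
Prime: Downtown 95/118 = 80.5%, Uptown 60/86 = 69.8% → Downtown
Near-prime: Downtown 112/378 = 29.6%, Uptown 110/273 = 40.3% → Uptown
Overall: Downtown 525/1515 = 34.7%, Uptown 423/1517 = 27.9% → Downtown
Neither sweeps: Downtown wins 2 of 3 groups, Uptown wins 1. Downtown wins overall but not every group — no Simpson reversal.

No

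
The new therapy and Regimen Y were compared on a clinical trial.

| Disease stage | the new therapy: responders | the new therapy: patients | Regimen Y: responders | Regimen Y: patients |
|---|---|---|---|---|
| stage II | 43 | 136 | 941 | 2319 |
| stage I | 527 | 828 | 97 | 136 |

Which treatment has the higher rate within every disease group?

Stage II: the new therapy 43/136 = 31.6%, Regimen Y 941/2319 = 40.6% → Regimen Y
Stage I: the new therapy 527/828 = 63.6%, Regimen Y 97/136 = 71.3% → Regimen Y
Regimen Y has the higher rate in both groups.

Regimen Y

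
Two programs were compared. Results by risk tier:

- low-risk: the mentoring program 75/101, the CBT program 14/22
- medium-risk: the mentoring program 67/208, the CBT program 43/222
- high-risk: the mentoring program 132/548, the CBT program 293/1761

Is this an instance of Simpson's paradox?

No

Low-risk: the mentoring program 75/101 = 74.3%, the CBT program 14/22 = 63.6% → the mentoring program
Medium-risk: the mentoring program 67/208 = 32.2%, the CBT program 43/222 = 19.4% → the mentoring program
High-risk: the mentoring program 132/548 = 24.1%, the CBT program 293/1761 = 16.6% → the mentoring program
Overall: the mentoring program 274/857 = 32.0%, the CBT program 350/2005 = 17.5% → the mentoring program
The mentoring program wins overall and in every risk group — no reversal.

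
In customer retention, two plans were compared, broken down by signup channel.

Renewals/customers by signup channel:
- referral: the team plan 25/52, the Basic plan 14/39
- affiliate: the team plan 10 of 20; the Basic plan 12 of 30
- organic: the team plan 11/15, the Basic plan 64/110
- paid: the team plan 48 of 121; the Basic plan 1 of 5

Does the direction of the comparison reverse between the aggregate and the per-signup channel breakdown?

Yes

Referral: the team plan 25/52 = 48.1%, the Basic plan 14/39 = 35.9% → the team plan
Affiliate: the team plan 10/20 = 50.0%, the Basic plan 12/30 = 40.0% → the team plan
Organic: the team plan 11/15 = 73.3%, the Basic plan 64/110 = 58.2% → the team plan
Paid: the team plan 48/121 = 39.7%, the Basic plan 1/5 = 20.0% → the team plan
Overall: the team plan 94/208 = 45.2%, the Basic plan 91/184 = 49.5% → the Basic plan
The team plan wins each signup group but the Basic plan wins overall — the comparison reverses. The team plan's customers skew toward paid, which has a lower base rate.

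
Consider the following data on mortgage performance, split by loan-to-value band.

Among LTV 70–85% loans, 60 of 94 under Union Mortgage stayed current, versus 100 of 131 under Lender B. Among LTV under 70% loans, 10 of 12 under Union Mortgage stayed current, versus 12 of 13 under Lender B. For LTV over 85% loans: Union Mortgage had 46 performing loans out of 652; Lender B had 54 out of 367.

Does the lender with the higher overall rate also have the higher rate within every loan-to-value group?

LTV 70–85%: Union Mortgage 60/94 = 63.8%, Lender B 100/131 = 76.3% → Lender B
LTV under 70%: Union Mortgage 10/12 = 83.3%, Lender B 12/13 = 92.3% → Lender B
LTV over 85%: Union Mortgage 46/652 = 7.1%, Lender B 54/367 = 14.7% → Lender B
Overall: Union Mortgage 116/758 = 15.3%, Lender B 166/511 = 32.5% → Lender B
Lender B wins overall and in every loan-to-value group — no reversal.

Yes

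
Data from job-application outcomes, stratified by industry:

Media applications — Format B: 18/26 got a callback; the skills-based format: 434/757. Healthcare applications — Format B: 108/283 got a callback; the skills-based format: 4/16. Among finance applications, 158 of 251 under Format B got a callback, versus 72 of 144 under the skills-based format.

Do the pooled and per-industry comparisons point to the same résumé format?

Media: Format B 18/26 = 69.2%, the skills-based format 434/757 = 57.3% → Format B
Healthcare: Format B 108/283 = 38.2%, the skills-based format 4/16 = 25.0% → Format B
Finance: Format B 158/251 = 62.9%, the skills-based format 72/144 = 50.0% → Format B
Overall: Format B 284/560 = 50.7%, the skills-based format 510/917 = 55.6% → the skills-based format
Format B wins each industry group but the skills-based format wins overall — the comparison reverses. Format B's applications skew toward healthcare, which has a lower base rate.

No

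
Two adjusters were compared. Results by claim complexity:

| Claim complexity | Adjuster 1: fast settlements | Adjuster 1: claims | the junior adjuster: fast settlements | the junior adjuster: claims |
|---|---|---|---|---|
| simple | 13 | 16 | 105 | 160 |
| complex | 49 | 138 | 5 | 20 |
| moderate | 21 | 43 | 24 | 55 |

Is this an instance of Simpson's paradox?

Simple: Adjuster 1 13/16 = 81.2%, the junior adjuster 105/160 = 65.6% → Adjuster 1
Complex: Adjuster 1 49/138 = 35.5%, the junior adjuster 5/20 = 25.0% → Adjuster 1
Moderate: Adjuster 1 21/43 = 48.8%, the junior adjuster 24/55 = 43.6% → Adjuster 1
Overall: Adjuster 1 83/197 = 42.1%, the junior adjuster 134/235 = 57.0% → the junior adjuster
Adjuster 1 wins each claim group but the junior adjuster wins overall — the comparison reverses. Adjuster 1's claims skew toward complex, which has a lower base rate.

Yes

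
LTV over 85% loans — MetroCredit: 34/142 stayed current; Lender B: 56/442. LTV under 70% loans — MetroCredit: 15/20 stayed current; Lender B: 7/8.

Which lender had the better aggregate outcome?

MetroCredit

LTV over 85%: MetroCredit 34/142 = 23.9%, Lender B 56/442 = 12.7% → MetroCredit
LTV under 70%: MetroCredit 15/20 = 75.0%, Lender B 7/8 = 87.5% → Lender B
Overall: MetroCredit 49/162 = 30.2%, Lender B 63/450 = 14.0% → MetroCredit
(Neither sweeps every loan-to-value group, but MetroCredit has the higher pooled rate.)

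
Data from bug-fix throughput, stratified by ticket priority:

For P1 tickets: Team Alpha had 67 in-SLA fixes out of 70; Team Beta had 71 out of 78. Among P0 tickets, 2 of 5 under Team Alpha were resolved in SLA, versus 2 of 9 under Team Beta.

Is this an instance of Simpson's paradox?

No

P1: Team Alpha 67/70 = 95.7%, Team Beta 71/78 = 91.0% → Team Alpha
P0: Team Alpha 2/5 = 40.0%, Team Beta 2/9 = 22.2% → Team Alpha
Overall: Team Alpha 69/75 = 92.0%, Team Beta 73/87 = 83.9% → Team Alpha
Team Alpha wins overall and in every ticket group — no reversal.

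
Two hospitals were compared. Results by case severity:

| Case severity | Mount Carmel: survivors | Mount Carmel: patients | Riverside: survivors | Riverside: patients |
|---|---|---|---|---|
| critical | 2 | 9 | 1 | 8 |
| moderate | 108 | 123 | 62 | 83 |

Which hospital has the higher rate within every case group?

Critical: Mount Carmel 2/9 = 22.2%, Riverside 1/8 = 12.5% → Mount Carmel
Moderate: Mount Carmel 108/123 = 87.8%, Riverside 62/83 = 74.7% → Mount Carmel
Mount Carmel has the higher rate in both groups.

Mount Carmel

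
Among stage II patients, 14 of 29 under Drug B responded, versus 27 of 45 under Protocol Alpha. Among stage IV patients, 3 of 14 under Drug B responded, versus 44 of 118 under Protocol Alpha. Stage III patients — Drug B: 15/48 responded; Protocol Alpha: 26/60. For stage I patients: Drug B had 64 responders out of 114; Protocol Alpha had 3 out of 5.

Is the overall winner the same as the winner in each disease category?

Stage II: Drug B 14/29 = 48.3%, Protocol Alpha 27/45 = 60.0% → Protocol Alpha
Stage IV: Drug B 3/14 = 21.4%, Protocol Alpha 44/118 = 37.3% → Protocol Alpha
Stage III: Drug B 15/48 = 31.2%, Protocol Alpha 26/60 = 43.3% → Protocol Alpha
Stage I: Drug B 64/114 = 56.1%, Protocol Alpha 3/5 = 60.0% → Protocol Alpha
Overall: Drug B 96/205 = 46.8%, Protocol Alpha 100/228 = 43.9% → Drug B
Protocol Alpha wins each disease group but Drug B wins overall — the comparison reverses. Protocol Alpha's patients skew toward stage IV, which has a lower base rate.

No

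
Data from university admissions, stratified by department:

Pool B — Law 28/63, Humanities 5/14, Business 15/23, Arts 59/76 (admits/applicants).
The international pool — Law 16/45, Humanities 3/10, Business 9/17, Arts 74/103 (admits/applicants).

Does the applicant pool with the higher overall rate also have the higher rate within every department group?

Law: Pool B 28/63 = 44.4%, the international pool 16/45 = 35.6% → Pool B
Humanities: Pool B 5/14 = 35.7%, the international pool 3/10 = 30.0% → Pool B
Business: Pool B 15/23 = 65.2%, the international pool 9/17 = 52.9% → Pool B
Arts: Pool B 59/76 = 77.6%, the international pool 74/103 = 71.8% → Pool B
Overall: Pool B 107/176 = 60.8%, the international pool 102/175 = 58.3% → Pool B
Pool B wins overall and in every department group — no reversal.

Yes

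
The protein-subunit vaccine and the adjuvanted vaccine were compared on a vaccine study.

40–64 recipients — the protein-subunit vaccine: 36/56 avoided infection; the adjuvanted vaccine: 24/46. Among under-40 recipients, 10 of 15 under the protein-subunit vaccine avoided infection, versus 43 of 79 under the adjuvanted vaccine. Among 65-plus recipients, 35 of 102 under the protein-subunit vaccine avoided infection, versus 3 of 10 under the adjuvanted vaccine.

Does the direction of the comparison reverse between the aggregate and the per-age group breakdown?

Yes

40–64: the protein-subunit vaccine 36/56 = 64.3%, the adjuvanted vaccine 24/46 = 52.2% → the protein-subunit vaccine
Under-40: the protein-subunit vaccine 10/15 = 66.7%, the adjuvanted vaccine 43/79 = 54.4% → the protein-subunit vaccine
65-plus: the protein-subunit vaccine 35/102 = 34.3%, the adjuvanted vaccine 3/10 = 30.0% → the protein-subunit vaccine
Overall: the protein-subunit vaccine 81/173 = 46.8%, the adjuvanted vaccine 70/135 = 51.9% → the adjuvanted vaccine
The protein-subunit vaccine wins each age group but the adjuvanted vaccine wins overall — the comparison reverses. The protein-subunit vaccine's recipients skew toward 65-plus, which has a lower base rate.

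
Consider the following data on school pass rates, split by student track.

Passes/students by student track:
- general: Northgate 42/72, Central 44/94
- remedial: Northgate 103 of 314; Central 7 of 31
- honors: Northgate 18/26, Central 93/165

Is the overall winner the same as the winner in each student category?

General: Northgate 42/72 = 58.3%, Central 44/94 = 46.8% → Northgate
Remedial: Northgate 103/314 = 32.8%, Central 7/31 = 22.6% → Northgate
Honors: Northgate 18/26 = 69.2%, Central 93/165 = 56.4% → Northgate
Overall: Northgate 163/412 = 39.6%, Central 144/290 = 49.7% → Central
Northgate wins each student group but Central wins overall — the comparison reverses. Northgate's students skew toward remedial, which has a lower base rate.

No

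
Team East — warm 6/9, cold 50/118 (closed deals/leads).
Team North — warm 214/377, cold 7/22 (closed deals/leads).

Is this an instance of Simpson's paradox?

Warm: Team East 6/9 = 66.7%, Team North 214/377 = 56.8% → Team East
Cold: Team East 50/118 = 42.4%, Team North 7/22 = 31.8% → Team East
Overall: Team East 56/127 = 44.1%, Team North 221/399 = 55.4% → Team North
Team East wins each lead group but Team North wins overall — the comparison reverses. Team East's leads skew toward cold, which has a lower base rate.

Yes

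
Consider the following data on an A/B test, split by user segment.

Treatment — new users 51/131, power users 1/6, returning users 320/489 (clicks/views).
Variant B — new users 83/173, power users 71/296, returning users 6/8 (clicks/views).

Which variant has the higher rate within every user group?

New users: Treatment 51/131 = 38.9%, Variant B 83/173 = 48.0% → Variant B
Power users: Treatment 1/6 = 16.7%, Variant B 71/296 = 24.0% → Variant B
Returning users: Treatment 320/489 = 65.4%, Variant B 6/8 = 75.0% → Variant B
Variant B has the higher rate in all 3 groups.

Variant B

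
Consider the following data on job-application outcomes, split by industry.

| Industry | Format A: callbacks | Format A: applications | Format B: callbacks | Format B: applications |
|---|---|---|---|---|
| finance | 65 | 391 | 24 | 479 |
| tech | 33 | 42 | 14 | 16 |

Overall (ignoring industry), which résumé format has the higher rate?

Format A

Finance: Format A 65/391 = 16.6%, Format B 24/479 = 5.0% → Format A
Tech: Format A 33/42 = 78.6%, Format B 14/16 = 87.5% → Format B
Overall: Format A 98/433 = 22.6%, Format B 38/495 = 7.7% → Format A
(Neither sweeps every industry group, but Format A has the higher pooled rate.)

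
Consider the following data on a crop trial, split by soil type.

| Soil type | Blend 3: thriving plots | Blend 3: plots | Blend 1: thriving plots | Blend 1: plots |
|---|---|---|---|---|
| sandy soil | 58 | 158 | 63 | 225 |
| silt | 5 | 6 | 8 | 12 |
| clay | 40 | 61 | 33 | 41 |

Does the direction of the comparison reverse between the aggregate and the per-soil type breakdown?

No

Sandy soil: Blend 3 58/158 = 36.7%, Blend 1 63/225 = 28.0% → Blend 3
Silt: Blend 3 5/6 = 83.3%, Blend 1 8/12 = 66.7% → Blend 3
Clay: Blend 3 40/61 = 65.6%, Blend 1 33/41 = 80.5% → Blend 1
Overall: Blend 3 103/225 = 45.8%, Blend 1 104/278 = 37.4% → Blend 3
Neither sweeps: Blend 3 wins 2 of 3 groups, Blend 1 wins 1. Blend 3 wins overall but not every group — no Simpson reversal.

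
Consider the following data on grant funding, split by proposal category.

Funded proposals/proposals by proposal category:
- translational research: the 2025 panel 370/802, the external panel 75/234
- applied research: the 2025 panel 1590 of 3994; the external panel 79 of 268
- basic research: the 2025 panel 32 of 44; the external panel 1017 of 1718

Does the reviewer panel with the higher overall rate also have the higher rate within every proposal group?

Translational research: the 2025 panel 370/802 = 46.1%, the external panel 75/234 = 32.1% → the 2025 panel
Applied research: the 2025 panel 1590/3994 = 39.8%, the external panel 79/268 = 29.5% → the 2025 panel
Basic research: the 2025 panel 32/44 = 72.7%, the external panel 1017/1718 = 59.2% → the 2025 panel
Overall: the 2025 panel 1992/4840 = 41.2%, the external panel 1171/2220 = 52.7% → the external panel
The 2025 panel wins each proposal group but the external panel wins overall — the comparison reverses. The 2025 panel's proposals skew toward applied research, which has a lower base rate.

No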